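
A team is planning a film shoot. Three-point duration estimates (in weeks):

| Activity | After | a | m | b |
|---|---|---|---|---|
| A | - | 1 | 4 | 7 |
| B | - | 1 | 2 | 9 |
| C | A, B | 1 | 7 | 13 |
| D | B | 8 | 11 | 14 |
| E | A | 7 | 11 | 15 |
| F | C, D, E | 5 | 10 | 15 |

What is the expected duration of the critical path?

25 weeks

te_A = (1 + 4·4 + 7)/6 = 24/6 = 4
te_B = (1 + 4·2 + 9)/6 = 18/6 = 3
te_C = (1 + 4·7 + 13)/6 = 42/6 = 7
te_D = (8 + 4·11 + 14)/6 = 66/6 = 11
te_E = (7 + 4·11 + 15)/6 = 66/6 = 11
te_F = (5 + 4·10 + 15)/6 = 60/6 = 10

Forward pass:
ES_A = 0; EF_A = 4
ES_B = 0; EF_B = 3
ES_C = max(EF_A=4, EF_B=3) = 4; EF_C = 4+7 = 11
ES_D = 3; EF_D = 3+11 = 14
ES_E = 4; EF_E = 4+11 = 15
ES_F = max(EF_C=11, EF_D=14, EF_E=15) = 15; EF_F = 15+10 = 25
Expected project duration μ = 25 weeks. Critical path: A → E → F.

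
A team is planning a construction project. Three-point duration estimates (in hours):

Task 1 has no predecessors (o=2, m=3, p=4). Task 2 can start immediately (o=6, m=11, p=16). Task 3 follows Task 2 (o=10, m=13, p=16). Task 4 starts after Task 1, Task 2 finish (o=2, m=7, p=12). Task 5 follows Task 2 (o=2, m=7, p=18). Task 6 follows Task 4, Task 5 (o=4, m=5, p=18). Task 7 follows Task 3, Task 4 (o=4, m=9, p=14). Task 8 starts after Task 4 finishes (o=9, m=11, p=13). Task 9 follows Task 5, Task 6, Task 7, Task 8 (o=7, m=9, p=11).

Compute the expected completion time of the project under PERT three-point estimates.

te_Task 1 = (2 + 4·3 + 4)/6 = 18/6 = 3
te_Task 2 = (6 + 4·11 + 16)/6 = 66/6 = 11
te_Task 3 = (10 + 4·13 + 16)/6 = 78/6 = 13
te_Task 4 = (2 + 4·7 + 12)/6 = 42/6 = 7
te_Task 5 = (2 + 4·7 + 18)/6 = 48/6 = 8
te_Task 6 = (4 + 4·5 + 18)/6 = 42/6 = 7
te_Task 7 = (4 + 4·9 + 14)/6 = 54/6 = 9
te_Task 8 = (9 + 4·11 + 13)/6 = 66/6 = 11
te_Task 9 = (7 + 4·9 + 11)/6 = 54/6 = 9

Forward pass:
ES_Task 1 = 0; EF_Task 1 = 3
ES_Task 2 = 0; EF_Task 2 = 11
ES_Task 3 = 11; EF_Task 3 = 11+13 = 24
ES_Task 4 = max(EF_Task 1=3, EF_Task 2=11) = 11; EF_Task 4 = 11+7 = 18
ES_Task 5 = 11; EF_Task 5 = 11+8 = 19
ES_Task 6 = max(EF_Task 4=18, EF_Task 5=19) = 19; EF_Task 6 = 19+7 = 26
ES_Task 7 = max(EF_Task 3=24, EF_Task 4=18) = 24; EF_Task 7 = 24+9 = 33
ES_Task 8 = 18; EF_Task 8 = 18+11 = 29
ES_Task 9 = max(EF_Task 5=19, EF_Task 6=26, EF_Task 7=33, EF_Task 8=29) = 33; EF_Task 9 = 33+9 = 42
Expected project duration μ = 42 hours. Critical path: Task 2 → Task 3 → Task 7 → Task 9.

42 hours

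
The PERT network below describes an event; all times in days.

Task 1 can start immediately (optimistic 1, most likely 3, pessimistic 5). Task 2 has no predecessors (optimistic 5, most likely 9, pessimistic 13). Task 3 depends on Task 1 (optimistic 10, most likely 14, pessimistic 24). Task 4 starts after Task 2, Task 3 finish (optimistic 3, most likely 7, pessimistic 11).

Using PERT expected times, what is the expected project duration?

te_Task 1 = (1 + 4·3 + 5)/6 = 18/6 = 3
te_Task 2 = (5 + 4·9 + 13)/6 = 54/6 = 9
te_Task 3 = (10 + 4·14 + 24)/6 = 90/6 = 15
te_Task 4 = (3 + 4·7 + 11)/6 = 42/6 = 7

Forward pass:
ES_Task 1 = 0; EF_Task 1 = 3
ES_Task 2 = 0; EF_Task 2 = 9
ES_Task 3 = 3; EF_Task 3 = 3+15 = 18
ES_Task 4 = max(EF_Task 2=9, EF_Task 3=18) = 18; EF_Task 4 = 18+7 = 25
Expected project duration μ = 25 days. Critical path: Task 1 → Task 3 → Task 4.

25 days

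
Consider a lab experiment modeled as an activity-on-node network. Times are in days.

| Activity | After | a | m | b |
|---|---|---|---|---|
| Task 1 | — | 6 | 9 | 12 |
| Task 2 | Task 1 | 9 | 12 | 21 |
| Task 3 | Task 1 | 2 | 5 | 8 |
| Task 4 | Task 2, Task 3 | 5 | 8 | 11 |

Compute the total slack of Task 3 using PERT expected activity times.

te_Task 1 = (6 + 4·9 + 12)/6 = 54/6 = 9
te_Task 2 = (9 + 4·12 + 21)/6 = 78/6 = 13
te_Task 3 = (2 + 4·5 + 8)/6 = 30/6 = 5
te_Task 4 = (5 + 4·8 + 11)/6 = 48/6 = 8

Forward pass:
ES_Task 1 = 0; EF_Task 1 = 9
ES_Task 2 = 9; EF_Task 2 = 9+13 = 22
ES_Task 3 = 9; EF_Task 3 = 9+5 = 14
ES_Task 4 = max(EF_Task 2=22, EF_Task 3=14) = 22; EF_Task 4 = 22+8 = 30
Expected project duration μ = 30 days. Critical path: Task 1 → Task 2 → Task 4.

Backward pass:
LF_Task 4 = 30; LS_Task 4 = 30−8 = 22
LF_Task 3 = LS_Task 4 = 22; LS_Task 3 = 22−5 = 17
LF_Task 2 = LS_Task 4 = 22; LS_Task 2 = 22−13 = 9
LF_Task 1 = min(LS_Task 2=9, LS_Task 3=17) = 9; LS_Task 1 = 9−9 = 0
Slack_Task 3 = LS_Task 3 − ES_Task 3 = 17 − 9 = 8

8 days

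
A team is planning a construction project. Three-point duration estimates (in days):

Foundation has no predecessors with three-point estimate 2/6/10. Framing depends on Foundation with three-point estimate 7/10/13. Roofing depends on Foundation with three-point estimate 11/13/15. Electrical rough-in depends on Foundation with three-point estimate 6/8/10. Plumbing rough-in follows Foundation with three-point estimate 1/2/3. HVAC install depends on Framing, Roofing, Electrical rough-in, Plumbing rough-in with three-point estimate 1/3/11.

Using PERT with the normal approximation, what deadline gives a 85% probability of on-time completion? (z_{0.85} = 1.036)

te_Foundation = (2 + 4·6 + 10)/6 = 36/6 = 6; σ²_Foundation = ((10−2)/6)² = 1.778
te_Framing = (7 + 4·10 + 13)/6 = 60/6 = 10; σ²_Framing = ((13−7)/6)² = 1.000
te_Roofing = (11 + 4·13 + 15)/6 = 78/6 = 13; σ²_Roofing = ((15−11)/6)² = 0.444
te_Electrical rough-in = (6 + 4·8 + 10)/6 = 48/6 = 8; σ²_Electrical rough-in = ((10−6)/6)² = 0.444
te_Plumbing rough-in = (1 + 4·2 + 3)/6 = 12/6 = 2; σ²_Plumbing rough-in = ((3−1)/6)² = 0.111
te_HVAC install = (1 + 4·3 + 11)/6 = 24/6 = 4; σ²_HVAC install = ((11−1)/6)² = 2.778

Forward pass:
ES_Foundation = 0; EF_Foundation = 6
ES_Framing = 6; EF_Framing = 6+10 = 16
ES_Roofing = 6; EF_Roofing = 6+13 = 19
ES_Electrical rough-in = 6; EF_Electrical rough-in = 6+8 = 14
ES_Plumbing rough-in = 6; EF_Plumbing rough-in = 6+2 = 8
ES_HVAC install = max(EF_Framing=16, EF_Roofing=19, EF_Electrical rough-in=14, EF_Plumbing rough-in=8) = 19; EF_HVAC install = 19+4 = 23
Expected project duration μ = 23 days. Critical path: Foundation → Roofing → HVAC install.

Variance along critical path = 1.778 + 0.444 + 2.778 = 5.000; σ = 2.236 days.
D = μ + z·σ = 23 + 1.036·2.236 = 25.3 days

25.3 days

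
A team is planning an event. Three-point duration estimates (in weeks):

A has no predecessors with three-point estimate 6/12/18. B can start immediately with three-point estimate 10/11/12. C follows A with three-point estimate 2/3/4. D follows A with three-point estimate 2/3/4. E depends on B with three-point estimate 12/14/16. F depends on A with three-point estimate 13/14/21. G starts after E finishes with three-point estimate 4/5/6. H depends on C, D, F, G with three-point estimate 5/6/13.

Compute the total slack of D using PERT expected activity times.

15 weeks

te_A = (6 + 4·12 + 18)/6 = 72/6 = 12
te_B = (10 + 4·11 + 12)/6 = 66/6 = 11
te_C = (2 + 4·3 + 4)/6 = 18/6 = 3
te_D = (2 + 4·3 + 4)/6 = 18/6 = 3
te_E = (12 + 4·14 + 16)/6 = 84/6 = 14
te_F = (13 + 4·14 + 21)/6 = 90/6 = 15
te_G = (4 + 4·5 + 6)/6 = 30/6 = 5
te_H = (5 + 4·6 + 13)/6 = 42/6 = 7

Forward pass:
ES_A = 0; EF_A = 12
ES_B = 0; EF_B = 11
ES_C = 12; EF_C = 12+3 = 15
ES_D = 12; EF_D = 12+3 = 15
ES_E = 11; EF_E = 11+14 = 25
ES_F = 12; EF_F = 12+15 = 27
ES_G = 25; EF_G = 25+5 = 30
ES_H = max(EF_C=15, EF_D=15, EF_F=27, EF_G=30) = 30; EF_H = 30+7 = 37
Expected project duration μ = 37 weeks. Critical path: B → E → G → H.

Backward pass:
LF_H = 37; LS_H = 37−7 = 30
LF_G = LS_H = 30; LS_G = 30−5 = 25
LF_F = LS_H = 30; LS_F = 30−15 = 15
LF_E = LS_G = 25; LS_E = 25−14 = 11
LF_D = LS_H = 30; LS_D = 30−3 = 27
LF_C = LS_H = 30; LS_C = 30−3 = 27
LF_B = LS_E = 11; LS_B = 11−11 = 0
LF_A = min(LS_C=27, LS_D=27, LS_F=15) = 15; LS_A = 15−12 = 3
Slack_D = LS_D − ES_D = 27 − 12 = 15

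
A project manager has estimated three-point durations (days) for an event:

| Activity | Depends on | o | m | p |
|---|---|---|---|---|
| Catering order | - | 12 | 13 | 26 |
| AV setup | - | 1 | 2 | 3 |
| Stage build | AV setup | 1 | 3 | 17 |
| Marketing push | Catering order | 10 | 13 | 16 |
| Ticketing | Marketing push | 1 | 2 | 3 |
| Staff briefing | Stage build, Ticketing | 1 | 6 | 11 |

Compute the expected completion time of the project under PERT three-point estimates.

36 days

te_Catering order = (12 + 4·13 + 26)/6 = 90/6 = 15
te_AV setup = (1 + 4·2 + 3)/6 = 12/6 = 2
te_Stage build = (1 + 4·3 + 17)/6 = 30/6 = 5
te_Marketing push = (10 + 4·13 + 16)/6 = 78/6 = 13
te_Ticketing = (1 + 4·2 + 3)/6 = 12/6 = 2
te_Staff briefing = (1 + 4·6 + 11)/6 = 36/6 = 6

Forward pass:
ES_Catering order = 0; EF_Catering order = 15
ES_AV setup = 0; EF_AV setup = 2
ES_Stage build = 2; EF_Stage build = 2+5 = 7
ES_Marketing push = 15; EF_Marketing push = 15+13 = 28
ES_Ticketing = 28; EF_Ticketing = 28+2 = 30
ES_Staff briefing = max(EF_Stage build=7, EF_Ticketing=30) = 30; EF_Staff briefing = 30+6 = 36
Expected project duration μ = 36 days. Critical path: Catering order → Marketing push → Ticketing → Staff briefing.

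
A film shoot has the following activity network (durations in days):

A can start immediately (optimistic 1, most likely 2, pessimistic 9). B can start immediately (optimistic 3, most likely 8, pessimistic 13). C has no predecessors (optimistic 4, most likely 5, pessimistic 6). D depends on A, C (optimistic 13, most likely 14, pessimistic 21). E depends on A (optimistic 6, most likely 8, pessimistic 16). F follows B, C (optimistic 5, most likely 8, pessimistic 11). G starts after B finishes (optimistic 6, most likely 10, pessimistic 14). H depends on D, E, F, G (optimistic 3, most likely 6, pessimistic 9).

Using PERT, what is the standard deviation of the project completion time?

te_A = (1 + 4·2 + 9)/6 = 18/6 = 3; σ²_A = ((9−1)/6)² = 1.778
te_B = (3 + 4·8 + 13)/6 = 48/6 = 8; σ²_B = ((13−3)/6)² = 2.778
te_C = (4 + 4·5 + 6)/6 = 30/6 = 5; σ²_C = ((6−4)/6)² = 0.111
te_D = (13 + 4·14 + 21)/6 = 90/6 = 15; σ²_D = ((21−13)/6)² = 1.778
te_E = (6 + 4·8 + 16)/6 = 54/6 = 9; σ²_E = ((16−6)/6)² = 2.778
te_F = (5 + 4·8 + 11)/6 = 48/6 = 8; σ²_F = ((11−5)/6)² = 1.000
te_G = (6 + 4·10 + 14)/6 = 60/6 = 10; σ²_G = ((14−6)/6)² = 1.778
te_H = (3 + 4·6 + 9)/6 = 36/6 = 6; σ²_H = ((9−3)/6)² = 1.000

Forward pass:
ES_A = 0; EF_A = 3
ES_B = 0; EF_B = 8
ES_C = 0; EF_C = 5
ES_D = max(EF_A=3, EF_C=5) = 5; EF_D = 5+15 = 20
ES_E = 3; EF_E = 3+9 = 12
ES_F = max(EF_B=8, EF_C=5) = 8; EF_F = 8+8 = 16
ES_G = 8; EF_G = 8+10 = 18
ES_H = max(EF_D=20, EF_E=12, EF_F=16, EF_G=18) = 20; EF_H = 20+6 = 26
Expected project duration μ = 26 days. Critical path: C → D → H.

Variance along critical path = 0.111 + 1.778 + 1.000 = 2.889
σ = √2.889 = 1.700 days

1.70 days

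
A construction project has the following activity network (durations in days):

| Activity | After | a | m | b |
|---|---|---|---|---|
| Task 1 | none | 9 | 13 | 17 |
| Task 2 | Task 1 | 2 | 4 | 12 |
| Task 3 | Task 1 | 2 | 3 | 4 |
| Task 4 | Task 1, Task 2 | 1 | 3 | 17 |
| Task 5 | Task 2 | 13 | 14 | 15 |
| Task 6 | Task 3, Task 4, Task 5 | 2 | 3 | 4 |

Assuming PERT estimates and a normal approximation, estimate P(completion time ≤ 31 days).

0.034

te_Task 1 = (9 + 4·13 + 17)/6 = 78/6 = 13; σ²_Task 1 = ((17−9)/6)² = 1.778
te_Task 2 = (2 + 4·4 + 12)/6 = 30/6 = 5; σ²_Task 2 = ((12−2)/6)² = 2.778
te_Task 3 = (2 + 4·3 + 4)/6 = 18/6 = 3; σ²_Task 3 = ((4−2)/6)² = 0.111
te_Task 4 = (1 + 4·3 + 17)/6 = 30/6 = 5; σ²_Task 4 = ((17−1)/6)² = 7.111
te_Task 5 = (13 + 4·14 + 15)/6 = 84/6 = 14; σ²_Task 5 = ((15−13)/6)² = 0.111
te_Task 6 = (2 + 4·3 + 4)/6 = 18/6 = 3; σ²_Task 6 = ((4−2)/6)² = 0.111

Forward pass:
ES_Task 1 = 0; EF_Task 1 = 13
ES_Task 2 = 13; EF_Task 2 = 13+5 = 18
ES_Task 3 = 13; EF_Task 3 = 13+3 = 16
ES_Task 4 = max(EF_Task 1=13, EF_Task 2=18) = 18; EF_Task 4 = 18+5 = 23
ES_Task 5 = 18; EF_Task 5 = 18+14 = 32
ES_Task 6 = max(EF_Task 3=16, EF_Task 4=23, EF_Task 5=32) = 32; EF_Task 6 = 32+3 = 35
Expected project duration μ = 35 days. Critical path: Task 1 → Task 2 → Task 5 → Task 6.

Variance along critical path = 1.778 + 2.778 + 0.111 + 0.111 = 4.778; σ = √4.778 = 2.186 days.
Z = (31 − 35) / 2.186 = -1.830
P(T ≤ 31) = Φ(-1.830) ≈ 0.034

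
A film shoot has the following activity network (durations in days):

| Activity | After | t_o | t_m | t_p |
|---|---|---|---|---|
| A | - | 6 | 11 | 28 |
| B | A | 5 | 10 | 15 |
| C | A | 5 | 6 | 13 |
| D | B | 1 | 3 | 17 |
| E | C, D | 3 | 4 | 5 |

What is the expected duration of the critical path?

32 days

te_A = (6 + 4·11 + 28)/6 = 78/6 = 13
te_B = (5 + 4·10 + 15)/6 = 60/6 = 10
te_C = (5 + 4·6 + 13)/6 = 42/6 = 7
te_D = (1 + 4·3 + 17)/6 = 30/6 = 5
te_E = (3 + 4·4 + 5)/6 = 24/6 = 4

Forward pass:
ES_A = 0; EF_A = 13
ES_B = 13; EF_B = 13+10 = 23
ES_C = 13; EF_C = 13+7 = 20
ES_D = 23; EF_D = 23+5 = 28
ES_E = max(EF_C=20, EF_D=28) = 28; EF_E = 28+4 = 32
Expected project duration μ = 32 days. Critical path: A → B → D → E.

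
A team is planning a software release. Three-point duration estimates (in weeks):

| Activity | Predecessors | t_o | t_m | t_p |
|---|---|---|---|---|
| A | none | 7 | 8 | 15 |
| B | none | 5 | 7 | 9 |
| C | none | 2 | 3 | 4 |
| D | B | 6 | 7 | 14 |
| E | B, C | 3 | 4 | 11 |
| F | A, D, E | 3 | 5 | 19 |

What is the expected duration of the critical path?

te_A = (7 + 4·8 + 15)/6 = 54/6 = 9
te_B = (5 + 4·7 + 9)/6 = 42/6 = 7
te_C = (2 + 4·3 + 4)/6 = 18/6 = 3
te_D = (6 + 4·7 + 14)/6 = 48/6 = 8
te_E = (3 + 4·4 + 11)/6 = 30/6 = 5
te_F = (3 + 4·5 + 19)/6 = 42/6 = 7

Forward pass:
ES_A = 0; EF_A = 9
ES_B = 0; EF_B = 7
ES_C = 0; EF_C = 3
ES_D = 7; EF_D = 7+8 = 15
ES_E = max(EF_B=7, EF_C=3) = 7; EF_E = 7+5 = 12
ES_F = max(EF_A=9, EF_D=15, EF_E=12) = 15; EF_F = 15+7 = 22
Expected project duration μ = 22 weeks. Critical path: B → D → F.

22 weeks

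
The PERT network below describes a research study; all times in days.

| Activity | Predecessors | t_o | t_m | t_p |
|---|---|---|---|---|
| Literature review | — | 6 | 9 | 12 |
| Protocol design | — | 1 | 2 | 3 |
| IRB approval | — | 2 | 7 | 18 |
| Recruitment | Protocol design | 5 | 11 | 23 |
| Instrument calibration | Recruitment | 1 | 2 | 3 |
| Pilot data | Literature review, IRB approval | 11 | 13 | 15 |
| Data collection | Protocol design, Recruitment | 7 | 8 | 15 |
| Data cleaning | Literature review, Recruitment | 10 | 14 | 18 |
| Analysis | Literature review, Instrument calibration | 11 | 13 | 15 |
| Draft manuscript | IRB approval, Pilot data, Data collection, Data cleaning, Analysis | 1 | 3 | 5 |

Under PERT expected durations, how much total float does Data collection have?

te_Literature review = (6 + 4·9 + 12)/6 = 54/6 = 9
te_Protocol design = (1 + 4·2 + 3)/6 = 12/6 = 2
te_IRB approval = (2 + 4·7 + 18)/6 = 48/6 = 8
te_Recruitment = (5 + 4·11 + 23)/6 = 72/6 = 12
te_Instrument calibration = (1 + 4·2 + 3)/6 = 12/6 = 2
te_Pilot data = (11 + 4·13 + 15)/6 = 78/6 = 13
te_Data collection = (7 + 4·8 + 15)/6 = 54/6 = 9
te_Data cleaning = (10 + 4·14 + 18)/6 = 84/6 = 14
te_Analysis = (11 + 4·13 + 15)/6 = 78/6 = 13
te_Draft manuscript = (1 + 4·3 + 5)/6 = 18/6 = 3

Forward pass:
ES_Literature review = 0; EF_Literature review = 9
ES_Protocol design = 0; EF_Protocol design = 2
ES_IRB approval = 0; EF_IRB approval = 8
ES_Recruitment = 2; EF_Recruitment = 2+12 = 14
ES_Instrument calibration = 14; EF_Instrument calibration = 14+2 = 16
ES_Pilot data = max(EF_Literature review=9, EF_IRB approval=8) = 9; EF_Pilot data = 9+13 = 22
ES_Data collection = max(EF_Protocol design=2, EF_Recruitment=14) = 14; EF_Data collection = 14+9 = 23
ES_Data cleaning = max(EF_Literature review=9, EF_Recruitment=14) = 14; EF_Data cleaning = 14+14 = 28
ES_Analysis = max(EF_Literature review=9, EF_Instrument calibration=16) = 16; EF_Analysis = 16+13 = 29
ES_Draft manuscript = max(EF_IRB approval=8, EF_Pilot data=22, EF_Data collection=23, EF_Data cleaning=28, EF_Analysis=29) = 29; EF_Draft manuscript = 29+3 = 32
Expected project duration μ = 32 days. Critical path: Protocol design → Recruitment → Instrument calibration → Analysis → Draft manuscript.

Backward pass:
LF_Draft manuscript = 32; LS_Draft manuscript = 32−3 = 29
LF_Analysis = LS_Draft manuscript = 29; LS_Analysis = 29−13 = 16
LF_Data cleaning = LS_Draft manuscript = 29; LS_Data cleaning = 29−14 = 15
LF_Data collection = LS_Draft manuscript = 29; LS_Data collection = 29−9 = 20
LF_Pilot data = LS_Draft manuscript = 29; LS_Pilot data = 29−13 = 16
LF_Instrument calibration = LS_Analysis = 16; LS_Instrument calibration = 16−2 = 14
LF_Recruitment = min(LS_Instrument calibration=14, LS_Data collection=20, LS_Data cleaning=15) = 14; LS_Recruitment = 14−12 = 2
LF_IRB approval = min(LS_Pilot data=16, LS_Draft manuscript=29) = 16; LS_IRB approval = 16−8 = 8
LF_Protocol design = min(LS_Recruitment=2, LS_Data collection=20) = 2; LS_Protocol design = 2−2 = 0
LF_Literature review = min(LS_Pilot data=16, LS_Data cleaning=15, LS_Analysis=16) = 15; LS_Literature review = 15−9 = 6
Slack_Data collection = LS_Data collection − ES_Data collection = 20 − 14 = 6

6 days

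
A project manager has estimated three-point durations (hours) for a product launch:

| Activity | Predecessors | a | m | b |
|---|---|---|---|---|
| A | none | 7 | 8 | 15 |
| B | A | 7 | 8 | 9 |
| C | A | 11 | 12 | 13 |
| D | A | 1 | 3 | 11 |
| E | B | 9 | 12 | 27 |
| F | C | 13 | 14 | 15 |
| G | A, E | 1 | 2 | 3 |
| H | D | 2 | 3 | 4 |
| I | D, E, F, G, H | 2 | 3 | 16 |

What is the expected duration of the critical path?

te_A = (7 + 4·8 + 15)/6 = 54/6 = 9
te_B = (7 + 4·8 + 9)/6 = 48/6 = 8
te_C = (11 + 4·12 + 13)/6 = 72/6 = 12
te_D = (1 + 4·3 + 11)/6 = 24/6 = 4
te_E = (9 + 4·12 + 27)/6 = 84/6 = 14
te_F = (13 + 4·14 + 15)/6 = 84/6 = 14
te_G = (1 + 4·2 + 3)/6 = 12/6 = 2
te_H = (2 + 4·3 + 4)/6 = 18/6 = 3
te_I = (2 + 4·3 + 16)/6 = 30/6 = 5

Forward pass:
ES_A = 0; EF_A = 9
ES_B = 9; EF_B = 9+8 = 17
ES_C = 9; EF_C = 9+12 = 21
ES_D = 9; EF_D = 9+4 = 13
ES_E = 17; EF_E = 17+14 = 31
ES_F = 21; EF_F = 21+14 = 35
ES_G = max(EF_A=9, EF_E=31) = 31; EF_G = 31+2 = 33
ES_H = 13; EF_H = 13+3 = 16
ES_I = max(EF_D=13, EF_E=31, EF_F=35, EF_G=33, EF_H=16) = 35; EF_I = 35+5 = 40
Expected project duration μ = 40 hours. Critical path: A → C → F → I.

40 hours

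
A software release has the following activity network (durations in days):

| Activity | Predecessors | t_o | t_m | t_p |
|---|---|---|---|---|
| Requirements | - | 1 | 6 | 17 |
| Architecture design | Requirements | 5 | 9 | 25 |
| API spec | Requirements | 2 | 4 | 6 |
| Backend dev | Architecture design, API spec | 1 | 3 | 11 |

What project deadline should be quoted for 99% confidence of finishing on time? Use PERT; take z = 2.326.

te_Requirements = (1 + 4·6 + 17)/6 = 42/6 = 7; σ²_Requirements = ((17−1)/6)² = 7.111
te_Architecture design = (5 + 4·9 + 25)/6 = 66/6 = 11; σ²_Architecture design = ((25−5)/6)² = 11.111
te_API spec = (2 + 4·4 + 6)/6 = 24/6 = 4; σ²_API spec = ((6−2)/6)² = 0.444
te_Backend dev = (1 + 4·3 + 11)/6 = 24/6 = 4; σ²_Backend dev = ((11−1)/6)² = 2.778

Forward pass:
ES_Requirements = 0; EF_Requirements = 7
ES_Architecture design = 7; EF_Architecture design = 7+11 = 18
ES_API spec = 7; EF_API spec = 7+4 = 11
ES_Backend dev = max(EF_Architecture design=18, EF_API spec=11) = 18; EF_Backend dev = 18+4 = 22
Expected project duration μ = 22 days. Critical path: Requirements → Architecture design → Backend dev.

Variance along critical path = 7.111 + 11.111 + 2.778 = 21.000; σ = 4.583 days.
D = μ + z·σ = 22 + 2.326·4.583 = 32.7 days

32.7 days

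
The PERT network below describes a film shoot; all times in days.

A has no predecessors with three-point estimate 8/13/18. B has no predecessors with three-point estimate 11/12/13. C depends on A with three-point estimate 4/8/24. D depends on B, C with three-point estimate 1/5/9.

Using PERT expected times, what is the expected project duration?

te_A = (8 + 4·13 + 18)/6 = 78/6 = 13
te_B = (11 + 4·12 + 13)/6 = 72/6 = 12
te_C = (4 + 4·8 + 24)/6 = 60/6 = 10
te_D = (1 + 4·5 + 9)/6 = 30/6 = 5

Forward pass:
ES_A = 0; EF_A = 13
ES_B = 0; EF_B = 12
ES_C = 13; EF_C = 13+10 = 23
ES_D = max(EF_B=12, EF_C=23) = 23; EF_D = 23+5 = 28
Expected project duration μ = 28 days. Critical path: A → C → D.

28 days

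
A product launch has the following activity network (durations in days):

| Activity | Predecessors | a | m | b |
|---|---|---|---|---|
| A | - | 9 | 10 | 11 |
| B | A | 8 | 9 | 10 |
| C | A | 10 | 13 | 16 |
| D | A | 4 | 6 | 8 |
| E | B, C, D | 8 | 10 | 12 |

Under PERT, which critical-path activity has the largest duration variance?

te_A = (9 + 4·10 + 11)/6 = 60/6 = 10; σ²_A = ((11−9)/6)² = 0.111
te_B = (8 + 4·9 + 10)/6 = 54/6 = 9; σ²_B = ((10−8)/6)² = 0.111
te_C = (10 + 4·13 + 16)/6 = 78/6 = 13; σ²_C = ((16−10)/6)² = 1.000
te_D = (4 + 4·6 + 8)/6 = 36/6 = 6; σ²_D = ((8−4)/6)² = 0.444
te_E = (8 + 4·10 + 12)/6 = 60/6 = 10; σ²_E = ((12−8)/6)² = 0.444

Forward pass:
ES_A = 0; EF_A = 10
ES_B = 10; EF_B = 10+9 = 19
ES_C = 10; EF_C = 10+13 = 23
ES_D = 10; EF_D = 10+6 = 16
ES_E = max(EF_B=19, EF_C=23, EF_D=16) = 23; EF_E = 23+10 = 33
Expected project duration μ = 33 days. Critical path: A → C → E.

Variances on critical path: σ²_A=0.111, σ²_C=1.000, σ²_E=0.444.
Largest is σ²_C = 1.000.

C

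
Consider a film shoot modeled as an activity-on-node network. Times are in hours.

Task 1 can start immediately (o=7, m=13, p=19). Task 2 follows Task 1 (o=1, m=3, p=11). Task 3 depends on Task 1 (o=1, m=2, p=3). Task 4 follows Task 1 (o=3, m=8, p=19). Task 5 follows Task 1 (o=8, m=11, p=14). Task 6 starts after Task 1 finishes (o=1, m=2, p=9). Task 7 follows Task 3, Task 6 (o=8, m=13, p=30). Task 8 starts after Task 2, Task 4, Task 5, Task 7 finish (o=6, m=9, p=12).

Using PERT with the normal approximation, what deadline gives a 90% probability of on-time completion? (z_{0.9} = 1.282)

te_Task 1 = (7 + 4·13 + 19)/6 = 78/6 = 13; σ²_Task 1 = ((19−7)/6)² = 4.000
te_Task 2 = (1 + 4·3 + 11)/6 = 24/6 = 4; σ²_Task 2 = ((11−1)/6)² = 2.778
te_Task 3 = (1 + 4·2 + 3)/6 = 12/6 = 2; σ²_Task 3 = ((3−1)/6)² = 0.111
te_Task 4 = (3 + 4·8 + 19)/6 = 54/6 = 9; σ²_Task 4 = ((19−3)/6)² = 7.111
te_Task 5 = (8 + 4·11 + 14)/6 = 66/6 = 11; σ²_Task 5 = ((14−8)/6)² = 1.000
te_Task 6 = (1 + 4·2 + 9)/6 = 18/6 = 3; σ²_Task 6 = ((9−1)/6)² = 1.778
te_Task 7 = (8 + 4·13 + 30)/6 = 90/6 = 15; σ²_Task 7 = ((30−8)/6)² = 13.444
te_Task 8 = (6 + 4·9 + 12)/6 = 54/6 = 9; σ²_Task 8 = ((12−6)/6)² = 1.000

Forward pass:
ES_Task 1 = 0; EF_Task 1 = 13
ES_Task 2 = 13; EF_Task 2 = 13+4 = 17
ES_Task 3 = 13; EF_Task 3 = 13+2 = 15
ES_Task 4 = 13; EF_Task 4 = 13+9 = 22
ES_Task 5 = 13; EF_Task 5 = 13+11 = 24
ES_Task 6 = 13; EF_Task 6 = 13+3 = 16
ES_Task 7 = max(EF_Task 3=15, EF_Task 6=16) = 16; EF_Task 7 = 16+15 = 31
ES_Task 8 = max(EF_Task 2=17, EF_Task 4=22, EF_Task 5=24, EF_Task 7=31) = 31; EF_Task 8 = 31+9 = 40
Expected project duration μ = 40 hours. Critical path: Task 1 → Task 6 → Task 7 → Task 8.

Variance along critical path = 4.000 + 1.778 + 13.444 + 1.000 = 20.222; σ = 4.497 hours.
D = μ + z·σ = 40 + 1.282·4.497 = 45.8 hours

45.8 hours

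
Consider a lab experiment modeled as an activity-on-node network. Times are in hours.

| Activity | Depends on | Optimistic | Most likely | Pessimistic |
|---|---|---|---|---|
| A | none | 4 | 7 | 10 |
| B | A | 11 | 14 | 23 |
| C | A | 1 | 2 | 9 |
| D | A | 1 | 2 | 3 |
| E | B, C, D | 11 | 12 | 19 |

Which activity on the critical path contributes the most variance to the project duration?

B

te_A = (4 + 4·7 + 10)/6 = 42/6 = 7; σ²_A = ((10−4)/6)² = 1.000
te_B = (11 + 4·14 + 23)/6 = 90/6 = 15; σ²_B = ((23−11)/6)² = 4.000
te_C = (1 + 4·2 + 9)/6 = 18/6 = 3; σ²_C = ((9−1)/6)² = 1.778
te_D = (1 + 4·2 + 3)/6 = 12/6 = 2; σ²_D = ((3−1)/6)² = 0.111
te_E = (11 + 4·12 + 19)/6 = 78/6 = 13; σ²_E = ((19−11)/6)² = 1.778

Forward pass:
ES_A = 0; EF_A = 7
ES_B = 7; EF_B = 7+15 = 22
ES_C = 7; EF_C = 7+3 = 10
ES_D = 7; EF_D = 7+2 = 9
ES_E = max(EF_B=22, EF_C=10, EF_D=9) = 22; EF_E = 22+13 = 35
Expected project duration μ = 35 hours. Critical path: A → B → E.

Variances on critical path: σ²_A=1.000, σ²_B=4.000, σ²_E=1.778.
Largest is σ²_B = 4.000.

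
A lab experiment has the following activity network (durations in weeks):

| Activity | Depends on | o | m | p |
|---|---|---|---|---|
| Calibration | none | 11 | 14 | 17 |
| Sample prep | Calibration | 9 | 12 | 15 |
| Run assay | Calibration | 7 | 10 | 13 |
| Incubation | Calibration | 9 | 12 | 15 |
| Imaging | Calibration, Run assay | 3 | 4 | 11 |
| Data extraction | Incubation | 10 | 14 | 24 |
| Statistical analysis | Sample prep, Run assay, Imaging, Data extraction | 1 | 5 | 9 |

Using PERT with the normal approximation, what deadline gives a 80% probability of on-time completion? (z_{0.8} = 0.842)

te_Calibration = (11 + 4·14 + 17)/6 = 84/6 = 14; σ²_Calibration = ((17−11)/6)² = 1.000
te_Sample prep = (9 + 4·12 + 15)/6 = 72/6 = 12; σ²_Sample prep = ((15−9)/6)² = 1.000
te_Run assay = (7 + 4·10 + 13)/6 = 60/6 = 10; σ²_Run assay = ((13−7)/6)² = 1.000
te_Incubation = (9 + 4·12 + 15)/6 = 72/6 = 12; σ²_Incubation = ((15−9)/6)² = 1.000
te_Imaging = (3 + 4·4 + 11)/6 = 30/6 = 5; σ²_Imaging = ((11−3)/6)² = 1.778
te_Data extraction = (10 + 4·14 + 24)/6 = 90/6 = 15; σ²_Data extraction = ((24−10)/6)² = 5.444
te_Statistical analysis = (1 + 4·5 + 9)/6 = 30/6 = 5; σ²_Statistical analysis = ((9−1)/6)² = 1.778

Forward pass:
ES_Calibration = 0; EF_Calibration = 14
ES_Sample prep = 14; EF_Sample prep = 14+12 = 26
ES_Run assay = 14; EF_Run assay = 14+10 = 24
ES_Incubation = 14; EF_Incubation = 14+12 = 26
ES_Imaging = max(EF_Calibration=14, EF_Run assay=24) = 24; EF_Imaging = 24+5 = 29
ES_Data extraction = 26; EF_Data extraction = 26+15 = 41
ES_Statistical analysis = max(EF_Sample prep=26, EF_Run assay=24, EF_Imaging=29, EF_Data extraction=41) = 41; EF_Statistical analysis = 41+5 = 46
Expected project duration μ = 46 weeks. Critical path: Calibration → Incubation → Data extraction → Statistical analysis.

Variance along critical path = 1.000 + 1.000 + 5.444 + 1.778 = 9.222; σ = 3.037 weeks.
D = μ + z·σ = 46 + 0.842·3.037 = 48.6 weeks

48.6 weeks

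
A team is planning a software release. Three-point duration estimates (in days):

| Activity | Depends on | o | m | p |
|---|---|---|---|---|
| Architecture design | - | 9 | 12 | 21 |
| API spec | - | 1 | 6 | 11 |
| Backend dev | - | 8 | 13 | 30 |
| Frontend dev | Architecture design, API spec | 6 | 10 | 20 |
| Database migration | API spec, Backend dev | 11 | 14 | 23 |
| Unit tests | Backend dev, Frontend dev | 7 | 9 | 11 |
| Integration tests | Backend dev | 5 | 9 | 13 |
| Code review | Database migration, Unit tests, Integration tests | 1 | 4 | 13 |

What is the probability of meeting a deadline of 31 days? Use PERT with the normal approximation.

te_Architecture design = (9 + 4·12 + 21)/6 = 78/6 = 13; σ²_Architecture design = ((21−9)/6)² = 4.000
te_API spec = (1 + 4·6 + 11)/6 = 36/6 = 6; σ²_API spec = ((11−1)/6)² = 2.778
te_Backend dev = (8 + 4·13 + 30)/6 = 90/6 = 15; σ²_Backend dev = ((30−8)/6)² = 13.444
te_Frontend dev = (6 + 4·10 + 20)/6 = 66/6 = 11; σ²_Frontend dev = ((20−6)/6)² = 5.444
te_Database migration = (11 + 4·14 + 23)/6 = 90/6 = 15; σ²_Database migration = ((23−11)/6)² = 4.000
te_Unit tests = (7 + 4·9 + 11)/6 = 54/6 = 9; σ²_Unit tests = ((11−7)/6)² = 0.444
te_Integration tests = (5 + 4·9 + 13)/6 = 54/6 = 9; σ²_Integration tests = ((13−5)/6)² = 1.778
te_Code review = (1 + 4·4 + 13)/6 = 30/6 = 5; σ²_Code review = ((13−1)/6)² = 4.000

Forward pass:
ES_Architecture design = 0; EF_Architecture design = 13
ES_API spec = 0; EF_API spec = 6
ES_Backend dev = 0; EF_Backend dev = 15
ES_Frontend dev = max(EF_Architecture design=13, EF_API spec=6) = 13; EF_Frontend dev = 13+11 = 24
ES_Database migration = max(EF_API spec=6, EF_Backend dev=15) = 15; EF_Database migration = 15+15 = 30
ES_Unit tests = max(EF_Backend dev=15, EF_Frontend dev=24) = 24; EF_Unit tests = 24+9 = 33
ES_Integration tests = 15; EF_Integration tests = 15+9 = 24
ES_Code review = max(EF_Database migration=30, EF_Unit tests=33, EF_Integration tests=24) = 33; EF_Code review = 33+5 = 38
Expected project duration μ = 38 days. Critical path: Architecture design → Frontend dev → Unit tests → Code review.

Variance along critical path = 4.000 + 5.444 + 0.444 + 4.000 = 13.889; σ = √13.889 = 3.727 days.
Z = (31 − 38) / 3.727 = -1.878
P(T ≤ 31) = Φ(-1.878) ≈ 0.030

0.030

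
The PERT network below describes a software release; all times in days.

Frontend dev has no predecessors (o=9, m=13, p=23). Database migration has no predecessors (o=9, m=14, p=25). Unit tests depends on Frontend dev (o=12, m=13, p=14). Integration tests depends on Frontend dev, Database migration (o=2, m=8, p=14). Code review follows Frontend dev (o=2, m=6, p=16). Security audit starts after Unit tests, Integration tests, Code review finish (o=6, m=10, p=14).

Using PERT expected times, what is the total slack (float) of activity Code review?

6 days

te_Frontend dev = (9 + 4·13 + 23)/6 = 84/6 = 14
te_Database migration = (9 + 4·14 + 25)/6 = 90/6 = 15
te_Unit tests = (12 + 4·13 + 14)/6 = 78/6 = 13
te_Integration tests = (2 + 4·8 + 14)/6 = 48/6 = 8
te_Code review = (2 + 4·6 + 16)/6 = 42/6 = 7
te_Security audit = (6 + 4·10 + 14)/6 = 60/6 = 10

Forward pass:
ES_Frontend dev = 0; EF_Frontend dev = 14
ES_Database migration = 0; EF_Database migration = 15
ES_Unit tests = 14; EF_Unit tests = 14+13 = 27
ES_Integration tests = max(EF_Frontend dev=14, EF_Database migration=15) = 15; EF_Integration tests = 15+8 = 23
ES_Code review = 14; EF_Code review = 14+7 = 21
ES_Security audit = max(EF_Unit tests=27, EF_Integration tests=23, EF_Code review=21) = 27; EF_Security audit = 27+10 = 37
Expected project duration μ = 37 days. Critical path: Frontend dev → Unit tests → Security audit.

Backward pass:
LF_Security audit = 37; LS_Security audit = 37−10 = 27
LF_Code review = LS_Security audit = 27; LS_Code review = 27−7 = 20
LF_Integration tests = LS_Security audit = 27; LS_Integration tests = 27−8 = 19
LF_Unit tests = LS_Security audit = 27; LS_Unit tests = 27−13 = 14
LF_Database migration = LS_Integration tests = 19; LS_Database migration = 19−15 = 4
LF_Frontend dev = min(LS_Unit tests=14, LS_Integration tests=19, LS_Code review=20) = 14; LS_Frontend dev = 14−14 = 0
Slack_Code review = LS_Code review − ES_Code review = 20 − 14 = 6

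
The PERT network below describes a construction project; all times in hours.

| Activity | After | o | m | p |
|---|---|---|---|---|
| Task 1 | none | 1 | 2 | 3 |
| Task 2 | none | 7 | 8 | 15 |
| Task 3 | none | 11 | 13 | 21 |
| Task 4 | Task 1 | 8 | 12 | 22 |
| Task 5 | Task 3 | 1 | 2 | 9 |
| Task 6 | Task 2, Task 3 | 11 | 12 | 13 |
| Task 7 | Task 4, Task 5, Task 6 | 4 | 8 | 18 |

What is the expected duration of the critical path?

te_Task 1 = (1 + 4·2 + 3)/6 = 12/6 = 2
te_Task 2 = (7 + 4·8 + 15)/6 = 54/6 = 9
te_Task 3 = (11 + 4·13 + 21)/6 = 84/6 = 14
te_Task 4 = (8 + 4·12 + 22)/6 = 78/6 = 13
te_Task 5 = (1 + 4·2 + 9)/6 = 18/6 = 3
te_Task 6 = (11 + 4·12 + 13)/6 = 72/6 = 12
te_Task 7 = (4 + 4·8 + 18)/6 = 54/6 = 9

Forward pass:
ES_Task 1 = 0; EF_Task 1 = 2
ES_Task 2 = 0; EF_Task 2 = 9
ES_Task 3 = 0; EF_Task 3 = 14
ES_Task 4 = 2; EF_Task 4 = 2+13 = 15
ES_Task 5 = 14; EF_Task 5 = 14+3 = 17
ES_Task 6 = max(EF_Task 2=9, EF_Task 3=14) = 14; EF_Task 6 = 14+12 = 26
ES_Task 7 = max(EF_Task 4=15, EF_Task 5=17, EF_Task 6=26) = 26; EF_Task 7 = 26+9 = 35
Expected project duration μ = 35 hours. Critical path: Task 3 → Task 6 → Task 7.

35 hours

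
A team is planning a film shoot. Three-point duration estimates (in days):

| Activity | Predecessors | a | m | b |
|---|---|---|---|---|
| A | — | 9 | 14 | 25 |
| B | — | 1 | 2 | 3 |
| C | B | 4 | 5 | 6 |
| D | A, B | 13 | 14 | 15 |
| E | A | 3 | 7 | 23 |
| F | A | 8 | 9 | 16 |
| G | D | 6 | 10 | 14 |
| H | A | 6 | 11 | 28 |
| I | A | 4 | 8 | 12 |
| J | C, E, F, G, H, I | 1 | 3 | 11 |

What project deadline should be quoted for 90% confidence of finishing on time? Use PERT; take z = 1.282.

47.4 days

te_A = (9 + 4·14 + 25)/6 = 90/6 = 15; σ²_A = ((25−9)/6)² = 7.111
te_B = (1 + 4·2 + 3)/6 = 12/6 = 2; σ²_B = ((3−1)/6)² = 0.111
te_C = (4 + 4·5 + 6)/6 = 30/6 = 5; σ²_C = ((6−4)/6)² = 0.111
te_D = (13 + 4·14 + 15)/6 = 84/6 = 14; σ²_D = ((15−13)/6)² = 0.111
te_E = (3 + 4·7 + 23)/6 = 54/6 = 9; σ²_E = ((23−3)/6)² = 11.111
te_F = (8 + 4·9 + 16)/6 = 60/6 = 10; σ²_F = ((16−8)/6)² = 1.778
te_G = (6 + 4·10 + 14)/6 = 60/6 = 10; σ²_G = ((14−6)/6)² = 1.778
te_H = (6 + 4·11 + 28)/6 = 78/6 = 13; σ²_H = ((28−6)/6)² = 13.444
te_I = (4 + 4·8 + 12)/6 = 48/6 = 8; σ²_I = ((12−4)/6)² = 1.778
te_J = (1 + 4·3 + 11)/6 = 24/6 = 4; σ²_J = ((11−1)/6)² = 2.778

Forward pass:
ES_A = 0; EF_A = 15
ES_B = 0; EF_B = 2
ES_C = 2; EF_C = 2+5 = 7
ES_D = max(EF_A=15, EF_B=2) = 15; EF_D = 15+14 = 29
ES_E = 15; EF_E = 15+9 = 24
ES_F = 15; EF_F = 15+10 = 25
ES_G = 29; EF_G = 29+10 = 39
ES_H = 15; EF_H = 15+13 = 28
ES_I = 15; EF_I = 15+8 = 23
ES_J = max(EF_C=7, EF_E=24, EF_F=25, EF_G=39, EF_H=28, EF_I=23) = 39; EF_J = 39+4 = 43
Expected project duration μ = 43 days. Critical path: A → D → G → J.

Variance along critical path = 7.111 + 0.111 + 1.778 + 2.778 = 11.778; σ = 3.432 days.
D = μ + z·σ = 43 + 1.282·3.432 = 47.4 days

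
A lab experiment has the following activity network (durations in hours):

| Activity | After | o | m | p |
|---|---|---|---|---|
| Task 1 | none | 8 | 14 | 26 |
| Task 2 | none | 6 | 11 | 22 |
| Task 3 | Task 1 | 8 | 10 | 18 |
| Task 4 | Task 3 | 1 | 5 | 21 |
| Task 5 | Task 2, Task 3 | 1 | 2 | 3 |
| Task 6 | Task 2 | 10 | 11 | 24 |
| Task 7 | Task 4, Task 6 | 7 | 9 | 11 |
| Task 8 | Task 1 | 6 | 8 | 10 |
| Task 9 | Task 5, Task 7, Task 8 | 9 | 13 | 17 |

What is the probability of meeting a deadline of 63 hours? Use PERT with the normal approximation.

0.945

te_Task 1 = (8 + 4·14 + 26)/6 = 90/6 = 15; σ²_Task 1 = ((26−8)/6)² = 9.000
te_Task 2 = (6 + 4·11 + 22)/6 = 72/6 = 12; σ²_Task 2 = ((22−6)/6)² = 7.111
te_Task 3 = (8 + 4·10 + 18)/6 = 66/6 = 11; σ²_Task 3 = ((18−8)/6)² = 2.778
te_Task 4 = (1 + 4·5 + 21)/6 = 42/6 = 7; σ²_Task 4 = ((21−1)/6)² = 11.111
te_Task 5 = (1 + 4·2 + 3)/6 = 12/6 = 2; σ²_Task 5 = ((3−1)/6)² = 0.111
te_Task 6 = (10 + 4·11 + 24)/6 = 78/6 = 13; σ²_Task 6 = ((24−10)/6)² = 5.444
te_Task 7 = (7 + 4·9 + 11)/6 = 54/6 = 9; σ²_Task 7 = ((11−7)/6)² = 0.444
te_Task 8 = (6 + 4·8 + 10)/6 = 48/6 = 8; σ²_Task 8 = ((10−6)/6)² = 0.444
te_Task 9 = (9 + 4·13 + 17)/6 = 78/6 = 13; σ²_Task 9 = ((17−9)/6)² = 1.778

Forward pass:
ES_Task 1 = 0; EF_Task 1 = 15
ES_Task 2 = 0; EF_Task 2 = 12
ES_Task 3 = 15; EF_Task 3 = 15+11 = 26
ES_Task 4 = 26; EF_Task 4 = 26+7 = 33
ES_Task 5 = max(EF_Task 2=12, EF_Task 3=26) = 26; EF_Task 5 = 26+2 = 28
ES_Task 6 = 12; EF_Task 6 = 12+13 = 25
ES_Task 7 = max(EF_Task 4=33, EF_Task 6=25) = 33; EF_Task 7 = 33+9 = 42
ES_Task 8 = 15; EF_Task 8 = 15+8 = 23
ES_Task 9 = max(EF_Task 5=28, EF_Task 7=42, EF_Task 8=23) = 42; EF_Task 9 = 42+13 = 55
Expected project duration μ = 55 hours. Critical path: Task 1 → Task 3 → Task 4 → Task 7 → Task 9.

Variance along critical path = 9.000 + 2.778 + 11.111 + 0.444 + 1.778 = 25.111; σ = √25.111 = 5.011 hours.
Z = (63 − 55) / 5.011 = 1.596
P(T ≤ 63) = Φ(1.596) ≈ 0.945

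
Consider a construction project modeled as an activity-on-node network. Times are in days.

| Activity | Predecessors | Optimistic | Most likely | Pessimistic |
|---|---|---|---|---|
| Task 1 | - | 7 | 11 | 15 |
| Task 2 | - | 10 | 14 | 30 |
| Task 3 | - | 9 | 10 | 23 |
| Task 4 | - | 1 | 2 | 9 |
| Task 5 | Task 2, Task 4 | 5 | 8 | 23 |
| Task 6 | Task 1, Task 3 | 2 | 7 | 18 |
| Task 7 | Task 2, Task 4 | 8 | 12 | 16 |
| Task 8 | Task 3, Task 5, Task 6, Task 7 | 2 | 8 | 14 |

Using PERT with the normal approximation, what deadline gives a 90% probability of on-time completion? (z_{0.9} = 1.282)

te_Task 1 = (7 + 4·11 + 15)/6 = 66/6 = 11; σ²_Task 1 = ((15−7)/6)² = 1.778
te_Task 2 = (10 + 4·14 + 30)/6 = 96/6 = 16; σ²_Task 2 = ((30−10)/6)² = 11.111
te_Task 3 = (9 + 4·10 + 23)/6 = 72/6 = 12; σ²_Task 3 = ((23−9)/6)² = 5.444
te_Task 4 = (1 + 4·2 + 9)/6 = 18/6 = 3; σ²_Task 4 = ((9−1)/6)² = 1.778
te_Task 5 = (5 + 4·8 + 23)/6 = 60/6 = 10; σ²_Task 5 = ((23−5)/6)² = 9.000
te_Task 6 = (2 + 4·7 + 18)/6 = 48/6 = 8; σ²_Task 6 = ((18−2)/6)² = 7.111
te_Task 7 = (8 + 4·12 + 16)/6 = 72/6 = 12; σ²_Task 7 = ((16−8)/6)² = 1.778
te_Task 8 = (2 + 4·8 + 14)/6 = 48/6 = 8; σ²_Task 8 = ((14−2)/6)² = 4.000

Forward pass:
ES_Task 1 = 0; EF_Task 1 = 11
ES_Task 2 = 0; EF_Task 2 = 16
ES_Task 3 = 0; EF_Task 3 = 12
ES_Task 4 = 0; EF_Task 4 = 3
ES_Task 5 = max(EF_Task 2=16, EF_Task 4=3) = 16; EF_Task 5 = 16+10 = 26
ES_Task 6 = max(EF_Task 1=11, EF_Task 3=12) = 12; EF_Task 6 = 12+8 = 20
ES_Task 7 = max(EF_Task 2=16, EF_Task 4=3) = 16; EF_Task 7 = 16+12 = 28
ES_Task 8 = max(EF_Task 3=12, EF_Task 5=26, EF_Task 6=20, EF_Task 7=28) = 28; EF_Task 8 = 28+8 = 36
Expected project duration μ = 36 days. Critical path: Task 2 → Task 7 → Task 8.

Variance along critical path = 11.111 + 1.778 + 4.000 = 16.889; σ = 4.110 days.
D = μ + z·σ = 36 + 1.282·4.110 = 41.3 days

41.3 days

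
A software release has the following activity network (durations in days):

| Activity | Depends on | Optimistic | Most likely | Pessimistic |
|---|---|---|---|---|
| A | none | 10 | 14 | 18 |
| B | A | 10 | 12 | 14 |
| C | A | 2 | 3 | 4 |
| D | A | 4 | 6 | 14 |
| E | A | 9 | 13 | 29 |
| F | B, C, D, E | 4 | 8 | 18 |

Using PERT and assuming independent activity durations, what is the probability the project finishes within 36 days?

0.320

te_A = (10 + 4·14 + 18)/6 = 84/6 = 14; σ²_A = ((18−10)/6)² = 1.778
te_B = (10 + 4·12 + 14)/6 = 72/6 = 12; σ²_B = ((14−10)/6)² = 0.444
te_C = (2 + 4·3 + 4)/6 = 18/6 = 3; σ²_C = ((4−2)/6)² = 0.111
te_D = (4 + 4·6 + 14)/6 = 42/6 = 7; σ²_D = ((14−4)/6)² = 2.778
te_E = (9 + 4·13 + 29)/6 = 90/6 = 15; σ²_E = ((29−9)/6)² = 11.111
te_F = (4 + 4·8 + 18)/6 = 54/6 = 9; σ²_F = ((18−4)/6)² = 5.444

Forward pass:
ES_A = 0; EF_A = 14
ES_B = 14; EF_B = 14+12 = 26
ES_C = 14; EF_C = 14+3 = 17
ES_D = 14; EF_D = 14+7 = 21
ES_E = 14; EF_E = 14+15 = 29
ES_F = max(EF_B=26, EF_C=17, EF_D=21, EF_E=29) = 29; EF_F = 29+9 = 38
Expected project duration μ = 38 days. Critical path: A → E → F.

Variance along critical path = 1.778 + 11.111 + 5.444 = 18.333; σ = √18.333 = 4.282 days.
Z = (36 − 38) / 4.282 = -0.467
P(T ≤ 36) = Φ(-0.467) ≈ 0.320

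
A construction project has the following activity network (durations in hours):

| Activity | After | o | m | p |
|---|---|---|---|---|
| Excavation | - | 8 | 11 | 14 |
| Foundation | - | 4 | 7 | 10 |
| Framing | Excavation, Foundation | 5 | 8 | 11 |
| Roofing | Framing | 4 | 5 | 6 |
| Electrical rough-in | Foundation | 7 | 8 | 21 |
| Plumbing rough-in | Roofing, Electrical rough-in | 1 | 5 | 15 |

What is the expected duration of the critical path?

te_Excavation = (8 + 4·11 + 14)/6 = 66/6 = 11
te_Foundation = (4 + 4·7 + 10)/6 = 42/6 = 7
te_Framing = (5 + 4·8 + 11)/6 = 48/6 = 8
te_Roofing = (4 + 4·5 + 6)/6 = 30/6 = 5
te_Electrical rough-in = (7 + 4·8 + 21)/6 = 60/6 = 10
te_Plumbing rough-in = (1 + 4·5 + 15)/6 = 36/6 = 6

Forward pass:
ES_Excavation = 0; EF_Excavation = 11
ES_Foundation = 0; EF_Foundation = 7
ES_Framing = max(EF_Excavation=11, EF_Foundation=7) = 11; EF_Framing = 11+8 = 19
ES_Roofing = 19; EF_Roofing = 19+5 = 24
ES_Electrical rough-in = 7; EF_Electrical rough-in = 7+10 = 17
ES_Plumbing rough-in = max(EF_Roofing=24, EF_Electrical rough-in=17) = 24; EF_Plumbing rough-in = 24+6 = 30
Expected project duration μ = 30 hours. Critical path: Excavation → Framing → Roofing → Plumbing rough-in.

30 hours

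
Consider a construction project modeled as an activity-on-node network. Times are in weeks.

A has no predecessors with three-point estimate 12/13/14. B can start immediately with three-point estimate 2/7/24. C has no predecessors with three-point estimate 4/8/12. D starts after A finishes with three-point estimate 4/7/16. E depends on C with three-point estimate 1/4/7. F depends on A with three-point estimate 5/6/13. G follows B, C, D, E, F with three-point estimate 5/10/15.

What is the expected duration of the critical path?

31 weeks

te_A = (12 + 4·13 + 14)/6 = 78/6 = 13
te_B = (2 + 4·7 + 24)/6 = 54/6 = 9
te_C = (4 + 4·8 + 12)/6 = 48/6 = 8
te_D = (4 + 4·7 + 16)/6 = 48/6 = 8
te_E = (1 + 4·4 + 7)/6 = 24/6 = 4
te_F = (5 + 4·6 + 13)/6 = 42/6 = 7
te_G = (5 + 4·10 + 15)/6 = 60/6 = 10

Forward pass:
ES_A = 0; EF_A = 13
ES_B = 0; EF_B = 9
ES_C = 0; EF_C = 8
ES_D = 13; EF_D = 13+8 = 21
ES_E = 8; EF_E = 8+4 = 12
ES_F = 13; EF_F = 13+7 = 20
ES_G = max(EF_B=9, EF_C=8, EF_D=21, EF_E=12, EF_F=20) = 21; EF_G = 21+10 = 31
Expected project duration μ = 31 weeks. Critical path: A → D → G.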